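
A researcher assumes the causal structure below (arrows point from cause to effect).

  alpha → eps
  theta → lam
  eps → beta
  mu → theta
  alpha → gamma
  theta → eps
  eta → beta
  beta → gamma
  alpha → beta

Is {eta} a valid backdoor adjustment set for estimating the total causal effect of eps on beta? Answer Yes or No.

No

Backdoor paths from eps to beta (paths whose first edge points into eps):
  P1: eps <- alpha -> beta
  P2: eps <- alpha -> gamma <- beta
Condition 1 (no descendant of eps in the set): holds — descendants of eps are {beta, gamma}; none are in {eta}.
Condition 2 (every backdoor path blocked by {eta}):
  P1: open — no interior node is in the conditioning set.
  P2: blocked at collider gamma (neither it nor any descendant is in the conditioning set).
{eta} does not satisfy the backdoor criterion.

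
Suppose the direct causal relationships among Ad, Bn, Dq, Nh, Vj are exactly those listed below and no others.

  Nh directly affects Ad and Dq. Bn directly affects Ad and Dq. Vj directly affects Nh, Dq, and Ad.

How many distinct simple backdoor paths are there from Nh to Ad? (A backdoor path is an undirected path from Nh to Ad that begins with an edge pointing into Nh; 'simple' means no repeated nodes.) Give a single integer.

2

A backdoor path from Nh to Ad is any simple undirected path whose first edge points into Nh (i.e. leaves Nh via a parent).
Parents of Nh: {Vj}.
Enumerating:
  P1: Nh <- Vj -> Ad
  P2: Nh <- Vj -> Dq <- Bn -> Ad
That exhausts the simple backdoor paths. Count: 2.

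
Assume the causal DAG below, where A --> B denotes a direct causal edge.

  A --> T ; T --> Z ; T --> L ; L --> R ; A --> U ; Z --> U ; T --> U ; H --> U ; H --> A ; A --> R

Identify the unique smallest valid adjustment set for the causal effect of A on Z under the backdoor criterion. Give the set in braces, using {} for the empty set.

Variables eligible for adjustment (non-descendants of A, excluding A and Z): {H}.
Backdoor paths from A to Z:
  P1: A <- H -> U <- T -> Z
  P2: A <- H -> U <- Z
Each backdoor path contains an unconditioned collider, so every path is already blocked with the empty conditioning set:
  P1: blocked at collider U (neither it nor any descendant is in the conditioning set).
  P2: blocked at collider U (neither it nor any descendant is in the conditioning set).
The empty set is therefore the unique smallest valid set.

{}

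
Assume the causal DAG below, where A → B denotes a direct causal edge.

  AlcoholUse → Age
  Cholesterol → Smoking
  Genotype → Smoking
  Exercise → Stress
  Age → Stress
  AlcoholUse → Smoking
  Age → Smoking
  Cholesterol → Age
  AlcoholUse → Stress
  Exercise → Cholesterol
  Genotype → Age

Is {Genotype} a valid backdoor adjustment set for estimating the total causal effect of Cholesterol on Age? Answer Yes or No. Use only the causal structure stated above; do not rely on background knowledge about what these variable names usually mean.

Yes

Backdoor paths from Cholesterol to Age (paths whose first edge points into Cholesterol):
  P1: Cholesterol <- Exercise -> Stress <- AlcoholUse -> Age
  P2: Cholesterol <- Exercise -> Stress <- AlcoholUse -> Smoking <- Genotype -> Age
  P3: Cholesterol <- Exercise -> Stress <- AlcoholUse -> Smoking <- Age
  P4: Cholesterol <- Exercise -> Stress <- Age
Condition 1 (no descendant of Cholesterol in the set): holds — descendants of Cholesterol are {Age, Smoking, Stress}; none are in {Genotype}.
Condition 2 (every backdoor path blocked by {Genotype}):
  P1: blocked at collider Stress (neither it nor any descendant is in the conditioning set).
  P2: blocked at collider Stress (neither it nor any descendant is in the conditioning set).
  P3: blocked at collider Stress (neither it nor any descendant is in the conditioning set).
  P4: blocked at collider Stress (neither it nor any descendant is in the conditioning set).
{Genotype} satisfies the backdoor criterion.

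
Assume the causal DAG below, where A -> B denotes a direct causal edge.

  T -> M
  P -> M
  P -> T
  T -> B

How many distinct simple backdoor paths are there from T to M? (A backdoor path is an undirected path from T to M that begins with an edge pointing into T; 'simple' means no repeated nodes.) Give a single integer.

1

A backdoor path from T to M is any simple undirected path whose first edge points into T (i.e. leaves T via a parent).
Parents of T: {P}.
Enumerating:
  P1: T <- P -> M
That exhausts the simple backdoor paths. Count: 1.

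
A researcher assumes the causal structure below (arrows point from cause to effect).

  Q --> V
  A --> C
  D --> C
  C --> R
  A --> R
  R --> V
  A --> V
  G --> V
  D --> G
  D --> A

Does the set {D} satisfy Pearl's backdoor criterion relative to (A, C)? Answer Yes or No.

Yes

Backdoor paths from A to C (paths whose first edge points into A):
  P1: A <- D -> C
  P2: A <- D -> G -> V <- R <- C
Condition 1 (no descendant of A in the set): holds — descendants of A are {C, R, V}; none are in {D}.
Condition 2 (every backdoor path blocked by {D}):
  P1: blocked at fork node D ∈ conditioning set.
  P2: blocked at fork node D ∈ conditioning set.
{D} satisfies the backdoor criterion.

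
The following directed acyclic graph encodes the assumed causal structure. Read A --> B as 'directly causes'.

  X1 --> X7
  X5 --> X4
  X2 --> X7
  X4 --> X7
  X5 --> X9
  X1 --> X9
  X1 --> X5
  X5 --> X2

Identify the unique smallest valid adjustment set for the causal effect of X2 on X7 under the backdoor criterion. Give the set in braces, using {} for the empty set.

Variables eligible for adjustment (non-descendants of X2, excluding X2 and X7): {X1, X4, X5, X9}.
Backdoor paths from X2 to X7:
  P1: X2 <- X5 <- X1 -> X7
  P2: X2 <- X5 -> X4 -> X7
  P3: X2 <- X5 -> X9 <- X1 -> X7
The empty set is not sufficient: P1 (X2 <- X5 <- X1 -> X7) has no collider blocking it and no conditioned non-collider, so it is open.
Try {X5}:
  P1: blocked at chain node X5 ∈ conditioning set.
  P2: blocked at fork node X5 ∈ conditioning set.
  P3: blocked at fork node X5 ∈ conditioning set.
{X5} contains no descendant of X2 and blocks every backdoor path.
No other singleton works — e.g. {X1} leaves P2 open — so {X5} is the unique smallest valid adjustment set.

{X5}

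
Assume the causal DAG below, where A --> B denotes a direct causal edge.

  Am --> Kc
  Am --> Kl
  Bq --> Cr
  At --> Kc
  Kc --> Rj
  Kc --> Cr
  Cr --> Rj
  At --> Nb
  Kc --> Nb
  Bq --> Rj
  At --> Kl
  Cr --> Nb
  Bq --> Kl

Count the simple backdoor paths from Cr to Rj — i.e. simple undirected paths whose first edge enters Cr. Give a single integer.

8

A backdoor path from Cr to Rj is any simple undirected path whose first edge points into Cr (i.e. leaves Cr via a parent).
Parents of Cr: {Bq, Kc}.
Enumerating:
  P1: Cr <- Bq -> Kl <- At -> Kc -> Rj
  P2: Cr <- Bq -> Kl <- At -> Nb <- Kc -> Rj
  P3: Cr <- Bq -> Kl <- Am -> Kc -> Rj
  P4: Cr <- Bq -> Rj
  P5: Cr <- Kc <- At -> Kl <- Bq -> Rj
  P6: Cr <- Kc <- Am -> Kl <- Bq -> Rj
  P7: Cr <- Kc -> Nb <- At -> Kl <- Bq -> Rj
  P8: Cr <- Kc -> Rj
That exhausts the simple backdoor paths. Count: 8.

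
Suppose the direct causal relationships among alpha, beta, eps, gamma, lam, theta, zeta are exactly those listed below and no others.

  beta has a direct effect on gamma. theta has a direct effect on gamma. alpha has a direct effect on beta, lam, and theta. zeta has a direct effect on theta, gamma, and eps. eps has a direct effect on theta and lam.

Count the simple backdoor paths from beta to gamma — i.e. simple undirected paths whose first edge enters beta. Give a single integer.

7

A backdoor path from beta to gamma is any simple undirected path whose first edge points into beta (i.e. leaves beta via a parent).
Parents of beta: {alpha}.
Enumerating:
  P1: beta <- alpha -> theta <- zeta -> gamma
  P2: beta <- alpha -> theta <- eps <- zeta -> gamma
  P3: beta <- alpha -> theta -> gamma
  P4: beta <- alpha -> lam <- eps <- zeta -> theta -> gamma
  P5: beta <- alpha -> lam <- eps <- zeta -> gamma
  P6: beta <- alpha -> lam <- eps -> theta <- zeta -> gamma
  P7: beta <- alpha -> lam <- eps -> theta -> gamma
That exhausts the simple backdoor paths. Count: 7.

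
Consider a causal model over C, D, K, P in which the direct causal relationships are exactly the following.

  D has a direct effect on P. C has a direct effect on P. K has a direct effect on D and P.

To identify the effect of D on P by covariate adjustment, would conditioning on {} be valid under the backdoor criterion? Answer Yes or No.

Backdoor paths from D to P (paths whose first edge points into D):
  P1: D <- K -> P
Condition 1 (no descendant of D in the set): holds — descendants of D are {P}; none are in {}.
Condition 2 (every backdoor path blocked by {}):
  P1: open — no interior node is in the conditioning set.
{} does not satisfy the backdoor criterion.

No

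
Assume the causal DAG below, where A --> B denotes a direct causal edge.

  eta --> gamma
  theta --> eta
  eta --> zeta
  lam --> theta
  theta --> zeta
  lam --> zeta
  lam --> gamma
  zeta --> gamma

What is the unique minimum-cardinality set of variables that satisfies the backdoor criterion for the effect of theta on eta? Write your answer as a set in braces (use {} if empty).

{}

Variables eligible for adjustment (non-descendants of theta, excluding theta and eta): {lam}.
Backdoor paths from theta to eta:
  P1: theta <- lam -> zeta <- eta
  P2: theta <- lam -> zeta -> gamma <- eta
  P3: theta <- lam -> gamma <- eta
  P4: theta <- lam -> gamma <- zeta <- eta
Each backdoor path contains an unconditioned collider, so every path is already blocked with the empty conditioning set:
  P1: blocked at collider zeta (neither it nor any descendant is in the conditioning set).
  P2: blocked at collider gamma (neither it nor any descendant is in the conditioning set).
  P3: blocked at collider gamma (neither it nor any descendant is in the conditioning set).
  P4: blocked at collider gamma (neither it nor any descendant is in the conditioning set).
The empty set is therefore the unique smallest valid set.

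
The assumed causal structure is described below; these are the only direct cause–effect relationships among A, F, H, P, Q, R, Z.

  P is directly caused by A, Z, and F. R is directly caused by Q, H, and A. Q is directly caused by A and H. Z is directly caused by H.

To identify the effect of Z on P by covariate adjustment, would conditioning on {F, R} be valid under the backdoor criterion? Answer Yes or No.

Backdoor paths from Z to P (paths whose first edge points into Z):
  P1: Z <- H -> Q <- A -> P
  P2: Z <- H -> Q -> R <- A -> P
  P3: Z <- H -> R <- A -> P
  P4: Z <- H -> R <- Q <- A -> P
Condition 1 (no descendant of Z in the set): holds — descendants of Z are {P}; none are in {F, R}.
Condition 2 (every backdoor path blocked by {F, R}):
  P1: open — collider(s) Q are conditioned on (or have a conditioned descendant) and no non-collider on the path is in the set.
  P2: open — collider(s) R are conditioned on (or have a conditioned descendant) and no non-collider on the path is in the set.
  P3: open — collider(s) R are conditioned on (or have a conditioned descendant) and no non-collider on the path is in the set.
  P4: open — collider(s) R are conditioned on (or have a conditioned descendant) and no non-collider on the path is in the set.
{F, R} does not satisfy the backdoor criterion.

No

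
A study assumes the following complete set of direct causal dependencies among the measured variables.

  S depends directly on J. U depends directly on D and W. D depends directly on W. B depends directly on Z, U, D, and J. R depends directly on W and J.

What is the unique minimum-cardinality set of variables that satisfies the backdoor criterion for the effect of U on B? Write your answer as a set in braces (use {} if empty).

{D}

Variables eligible for adjustment (non-descendants of U, excluding U and B): {D, J, R, S, W, Z}.
Backdoor paths from U to B:
  P1: U <- W -> D -> B
  P2: U <- W -> R <- J -> B
  P3: U <- D <- W -> R <- J -> B
  P4: U <- D -> B
The empty set is not sufficient: P1 (U <- W -> D -> B) has no collider blocking it and no conditioned non-collider, so it is open.
Try {D}:
  P1: blocked at chain node D ∈ conditioning set.
  P2: blocked at collider R (neither it nor any descendant is in the conditioning set).
  P3: blocked at chain node D ∈ conditioning set.
  P4: blocked at fork node D ∈ conditioning set.
{D} contains no descendant of U and blocks every backdoor path.
No other singleton works — e.g. {W} leaves P4 open — so {D} is the unique smallest valid adjustment set.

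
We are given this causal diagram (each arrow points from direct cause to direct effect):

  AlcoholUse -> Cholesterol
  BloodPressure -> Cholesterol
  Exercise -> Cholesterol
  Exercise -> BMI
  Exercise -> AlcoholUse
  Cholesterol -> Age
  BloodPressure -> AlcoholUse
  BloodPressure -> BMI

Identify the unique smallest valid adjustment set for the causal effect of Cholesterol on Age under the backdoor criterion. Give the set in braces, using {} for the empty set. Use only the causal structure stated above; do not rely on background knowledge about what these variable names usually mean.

{}

Variables eligible for adjustment (non-descendants of Cholesterol, excluding Cholesterol and Age): {AlcoholUse, BMI, BloodPressure, Exercise}.
Backdoor paths from Cholesterol to Age:
  (none)
With no backdoor paths the empty set already satisfies the criterion, and it is trivially minimal.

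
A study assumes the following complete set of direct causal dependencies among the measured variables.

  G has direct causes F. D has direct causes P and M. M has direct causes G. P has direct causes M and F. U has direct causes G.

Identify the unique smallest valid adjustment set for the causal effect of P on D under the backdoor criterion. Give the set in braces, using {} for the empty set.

{M}

Variables eligible for adjustment (non-descendants of P, excluding P and D): {F, G, M, U}.
Backdoor paths from P to D:
  P1: P <- F -> G -> M -> D
  P2: P <- M -> D
The empty set is not sufficient: P1 (P <- F -> G -> M -> D) has no collider blocking it and no conditioned non-collider, so it is open.
Try {M}:
  P1: blocked at chain node M ∈ conditioning set.
  P2: blocked at fork node M ∈ conditioning set.
{M} contains no descendant of P and blocks every backdoor path.
No other singleton works — e.g. {F} leaves P2 open — so {M} is the unique smallest valid adjustment set.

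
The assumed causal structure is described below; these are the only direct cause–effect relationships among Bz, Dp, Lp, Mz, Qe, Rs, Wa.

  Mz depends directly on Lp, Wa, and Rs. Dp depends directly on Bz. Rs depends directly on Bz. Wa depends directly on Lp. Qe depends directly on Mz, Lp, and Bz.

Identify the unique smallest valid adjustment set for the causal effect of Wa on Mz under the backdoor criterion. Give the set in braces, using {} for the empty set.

Variables eligible for adjustment (non-descendants of Wa, excluding Wa and Mz): {Bz, Dp, Lp, Rs}.
Backdoor paths from Wa to Mz:
  P1: Wa <- Lp -> Mz
  P2: Wa <- Lp -> Qe <- Bz -> Rs -> Mz
  P3: Wa <- Lp -> Qe <- Mz
The empty set is not sufficient: P1 (Wa <- Lp -> Mz) has no collider blocking it and no conditioned non-collider, so it is open.
Try {Lp}:
  P1: blocked at fork node Lp ∈ conditioning set.
  P2: blocked at fork node Lp ∈ conditioning set.
  P3: blocked at fork node Lp ∈ conditioning set.
{Lp} contains no descendant of Wa and blocks every backdoor path.
No other singleton works — e.g. {Bz} leaves P1 open — so {Lp} is the unique smallest valid adjustment set.

{Lp}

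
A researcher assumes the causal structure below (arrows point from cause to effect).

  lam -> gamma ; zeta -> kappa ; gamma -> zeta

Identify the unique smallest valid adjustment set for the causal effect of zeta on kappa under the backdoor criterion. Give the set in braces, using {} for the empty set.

Variables eligible for adjustment (non-descendants of zeta, excluding zeta and kappa): {gamma, lam}.
Backdoor paths from zeta to kappa:
  (none)
With no backdoor paths the empty set already satisfies the criterion, and it is trivially minimal.

{}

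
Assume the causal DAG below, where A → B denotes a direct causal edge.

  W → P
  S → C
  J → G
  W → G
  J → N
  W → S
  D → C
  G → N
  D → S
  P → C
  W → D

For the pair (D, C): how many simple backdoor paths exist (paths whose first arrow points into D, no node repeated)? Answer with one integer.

2

A backdoor path from D to C is any simple undirected path whose first edge points into D (i.e. leaves D via a parent).
Parents of D: {W}.
Enumerating:
  P1: D <- W -> S -> C
  P2: D <- W -> P -> C
That exhausts the simple backdoor paths. Count: 2.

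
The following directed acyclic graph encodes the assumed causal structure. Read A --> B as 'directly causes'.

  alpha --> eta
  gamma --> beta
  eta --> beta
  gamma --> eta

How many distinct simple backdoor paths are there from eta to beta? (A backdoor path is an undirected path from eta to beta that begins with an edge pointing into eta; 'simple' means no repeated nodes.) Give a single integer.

A backdoor path from eta to beta is any simple undirected path whose first edge points into eta (i.e. leaves eta via a parent).
Parents of eta: {alpha, gamma}.
Enumerating:
  P1: eta <- gamma -> beta
That exhausts the simple backdoor paths. Count: 1.

1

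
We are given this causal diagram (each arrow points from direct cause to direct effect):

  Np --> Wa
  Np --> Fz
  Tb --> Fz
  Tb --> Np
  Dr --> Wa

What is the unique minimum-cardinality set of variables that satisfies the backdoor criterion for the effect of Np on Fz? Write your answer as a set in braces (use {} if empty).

{Tb}

Variables eligible for adjustment (non-descendants of Np, excluding Np and Fz): {Dr, Tb}.
Backdoor paths from Np to Fz:
  P1: Np <- Tb -> Fz
The empty set is not sufficient: P1 (Np <- Tb -> Fz) has no collider blocking it and no conditioned non-collider, so it is open.
Try {Tb}:
  P1: blocked at fork node Tb ∈ conditioning set.
{Tb} contains no descendant of Np and blocks every backdoor path.
No other singleton works — e.g. {Dr} leaves P1 open — so {Tb} is the unique smallest valid adjustment set.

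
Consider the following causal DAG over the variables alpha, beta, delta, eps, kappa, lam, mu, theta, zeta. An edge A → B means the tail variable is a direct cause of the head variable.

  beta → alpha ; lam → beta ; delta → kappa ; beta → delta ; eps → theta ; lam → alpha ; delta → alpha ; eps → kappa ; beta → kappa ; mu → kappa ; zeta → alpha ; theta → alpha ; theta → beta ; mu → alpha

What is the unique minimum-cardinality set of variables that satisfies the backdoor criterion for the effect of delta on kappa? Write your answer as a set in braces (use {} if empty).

{beta}

Variables eligible for adjustment (non-descendants of delta, excluding delta and kappa): {beta, eps, lam, mu, theta, zeta}.
Backdoor paths from delta to kappa:
  P1: delta <- beta <- lam -> alpha <- mu -> kappa
  P2: delta <- beta <- lam -> alpha <- theta <- eps -> kappa
  P3: delta <- beta <- theta <- eps -> kappa
  P4: delta <- beta <- theta -> alpha <- mu -> kappa
  P5: delta <- beta -> alpha <- mu -> kappa
  P6: delta <- beta -> alpha <- theta <- eps -> kappa
  P7: delta <- beta -> kappa
The empty set is not sufficient: P3 (delta <- beta <- theta <- eps -> kappa) has no collider blocking it and no conditioned non-collider, so it is open.
Try {beta}:
  P1: blocked at chain node beta ∈ conditioning set.
  P2: blocked at chain node beta ∈ conditioning set.
  P3: blocked at chain node beta ∈ conditioning set.
  P4: blocked at chain node beta ∈ conditioning set.
  P5: blocked at fork node beta ∈ conditioning set.
  P6: blocked at fork node beta ∈ conditioning set.
  P7: blocked at fork node beta ∈ conditioning set.
{beta} contains no descendant of delta and blocks every backdoor path.
No other singleton works — e.g. {lam} leaves P3 open — so {beta} is the unique smallest valid adjustment set.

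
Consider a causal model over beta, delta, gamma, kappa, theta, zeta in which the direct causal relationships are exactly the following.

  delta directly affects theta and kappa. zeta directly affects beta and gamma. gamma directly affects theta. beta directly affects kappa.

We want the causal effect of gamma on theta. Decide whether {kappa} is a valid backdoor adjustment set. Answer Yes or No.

No

Backdoor paths from gamma to theta (paths whose first edge points into gamma):
  P1: gamma <- zeta -> beta -> kappa <- delta -> theta
Condition 1 (no descendant of gamma in the set): holds — descendants of gamma are {theta}; none are in {kappa}.
Condition 2 (every backdoor path blocked by {kappa}):
  P1: open — collider(s) kappa are conditioned on (or have a conditioned descendant) and no non-collider on the path is in the set.
{kappa} does not satisfy the backdoor criterion.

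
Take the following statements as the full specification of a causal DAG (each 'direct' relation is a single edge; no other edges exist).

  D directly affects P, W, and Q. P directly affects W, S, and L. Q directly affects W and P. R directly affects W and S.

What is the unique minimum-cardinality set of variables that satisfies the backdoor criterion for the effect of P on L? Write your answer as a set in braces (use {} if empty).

Variables eligible for adjustment (non-descendants of P, excluding P and L): {D, Q, R}.
Backdoor paths from P to L:
  (none)
With no backdoor paths the empty set already satisfies the criterion, and it is trivially minimal.

{}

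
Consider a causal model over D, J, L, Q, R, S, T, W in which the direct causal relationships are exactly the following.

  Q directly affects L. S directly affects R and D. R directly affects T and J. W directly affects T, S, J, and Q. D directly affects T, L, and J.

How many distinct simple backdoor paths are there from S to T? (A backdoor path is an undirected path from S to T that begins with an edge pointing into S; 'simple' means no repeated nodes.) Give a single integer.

A backdoor path from S to T is any simple undirected path whose first edge points into S (i.e. leaves S via a parent).
Parents of S: {W}.
Enumerating:
  P1: S <- W -> Q -> L <- D -> J <- R -> T
  P2: S <- W -> Q -> L <- D -> T
  P3: S <- W -> J <- R -> T
  P4: S <- W -> J <- D -> T
  P5: S <- W -> T
That exhausts the simple backdoor paths. Count: 5.

5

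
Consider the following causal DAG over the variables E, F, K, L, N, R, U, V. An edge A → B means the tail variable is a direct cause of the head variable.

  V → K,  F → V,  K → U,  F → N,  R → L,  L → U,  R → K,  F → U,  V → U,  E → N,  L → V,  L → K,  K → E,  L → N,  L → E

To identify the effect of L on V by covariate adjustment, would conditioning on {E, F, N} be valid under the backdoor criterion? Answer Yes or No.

Backdoor paths from L to V (paths whose first edge points into L):
  P1: L <- R -> K <- V
  P2: L <- R -> K -> E -> N <- F -> V
  P3: L <- R -> K -> E -> N <- F -> U <- V
  P4: L <- R -> K -> U <- F -> V
  P5: L <- R -> K -> U <- V
Condition 1 (no descendant of L in the set): FAILS — E and N are descendants of L.
Condition 2 (every backdoor path blocked by {E, F, N}):
  P1: open — collider(s) K are conditioned on (or have a conditioned descendant) and no non-collider on the path is in the set.
  P2: blocked at chain node E ∈ conditioning set.
  P3: blocked at chain node E ∈ conditioning set.
  P4: blocked at collider U (neither it nor any descendant is in the conditioning set).
  P5: blocked at collider U (neither it nor any descendant is in the conditioning set).
{E, F, N} does not satisfy the backdoor criterion.

No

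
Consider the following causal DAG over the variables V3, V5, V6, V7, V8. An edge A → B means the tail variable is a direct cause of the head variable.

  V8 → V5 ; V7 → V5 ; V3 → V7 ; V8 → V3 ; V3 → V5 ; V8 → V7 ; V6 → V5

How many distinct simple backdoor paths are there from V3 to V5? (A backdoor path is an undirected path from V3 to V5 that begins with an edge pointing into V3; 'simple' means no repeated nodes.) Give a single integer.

A backdoor path from V3 to V5 is any simple undirected path whose first edge points into V3 (i.e. leaves V3 via a parent).
Parents of V3: {V8}.
Enumerating:
  P1: V3 <- V8 -> V7 -> V5
  P2: V3 <- V8 -> V5
That exhausts the simple backdoor paths. Count: 2.

2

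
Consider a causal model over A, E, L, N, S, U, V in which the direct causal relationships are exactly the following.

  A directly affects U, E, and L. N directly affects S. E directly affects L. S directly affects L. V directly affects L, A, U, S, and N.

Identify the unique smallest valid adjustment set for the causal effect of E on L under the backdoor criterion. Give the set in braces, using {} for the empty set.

{A}

Variables eligible for adjustment (non-descendants of E, excluding E and L): {A, N, S, U, V}.
Backdoor paths from E to L:
  P1: E <- A <- V -> N -> S -> L
  P2: E <- A <- V -> S -> L
  P3: E <- A <- V -> L
  P4: E <- A -> U <- V -> N -> S -> L
  P5: E <- A -> U <- V -> S -> L
  P6: E <- A -> U <- V -> L
  P7: E <- A -> L
The empty set is not sufficient: P1 (E <- A <- V -> N -> S -> L) has no collider blocking it and no conditioned non-collider, so it is open.
Try {A}:
  P1: blocked at chain node A ∈ conditioning set.
  P2: blocked at chain node A ∈ conditioning set.
  P3: blocked at chain node A ∈ conditioning set.
  P4: blocked at fork node A ∈ conditioning set.
  P5: blocked at fork node A ∈ conditioning set.
  P6: blocked at fork node A ∈ conditioning set.
  P7: blocked at fork node A ∈ conditioning set.
{A} contains no descendant of E and blocks every backdoor path.
No other singleton works — e.g. {V} leaves P7 open — so {A} is the unique smallest valid adjustment set.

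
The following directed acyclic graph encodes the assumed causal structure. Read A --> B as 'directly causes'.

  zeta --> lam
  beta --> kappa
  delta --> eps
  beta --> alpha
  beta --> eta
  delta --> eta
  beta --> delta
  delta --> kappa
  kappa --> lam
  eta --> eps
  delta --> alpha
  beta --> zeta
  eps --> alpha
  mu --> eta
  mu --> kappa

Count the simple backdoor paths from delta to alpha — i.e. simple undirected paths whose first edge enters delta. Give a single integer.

4

A backdoor path from delta to alpha is any simple undirected path whose first edge points into delta (i.e. leaves delta via a parent).
Parents of delta: {beta}.
Enumerating:
  P1: delta <- beta -> zeta -> lam <- kappa <- mu -> eta -> eps -> alpha
  P2: delta <- beta -> kappa <- mu -> eta -> eps -> alpha
  P3: delta <- beta -> eta -> eps -> alpha
  P4: delta <- beta -> alpha
That exhausts the simple backdoor paths. Count: 4.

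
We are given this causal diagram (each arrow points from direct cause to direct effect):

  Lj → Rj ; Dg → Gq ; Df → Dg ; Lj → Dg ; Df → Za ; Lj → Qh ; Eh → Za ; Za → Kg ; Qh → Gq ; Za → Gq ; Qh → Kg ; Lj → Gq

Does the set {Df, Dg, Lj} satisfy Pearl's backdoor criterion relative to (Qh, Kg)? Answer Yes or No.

Backdoor paths from Qh to Kg (paths whose first edge points into Qh):
  P1: Qh <- Lj -> Dg <- Df -> Za -> Kg
  P2: Qh <- Lj -> Dg -> Gq <- Za -> Kg
  P3: Qh <- Lj -> Gq <- Dg <- Df -> Za -> Kg
  P4: Qh <- Lj -> Gq <- Za -> Kg
Condition 1 (no descendant of Qh in the set): holds — descendants of Qh are {Gq, Kg}; none are in {Df, Dg, Lj}.
Condition 2 (every backdoor path blocked by {Df, Dg, Lj}):
  P1: blocked at fork node Lj ∈ conditioning set.
  P2: blocked at fork node Lj ∈ conditioning set.
  P3: blocked at fork node Lj ∈ conditioning set.
  P4: blocked at fork node Lj ∈ conditioning set.
{Df, Dg, Lj} satisfies the backdoor criterion.

Yes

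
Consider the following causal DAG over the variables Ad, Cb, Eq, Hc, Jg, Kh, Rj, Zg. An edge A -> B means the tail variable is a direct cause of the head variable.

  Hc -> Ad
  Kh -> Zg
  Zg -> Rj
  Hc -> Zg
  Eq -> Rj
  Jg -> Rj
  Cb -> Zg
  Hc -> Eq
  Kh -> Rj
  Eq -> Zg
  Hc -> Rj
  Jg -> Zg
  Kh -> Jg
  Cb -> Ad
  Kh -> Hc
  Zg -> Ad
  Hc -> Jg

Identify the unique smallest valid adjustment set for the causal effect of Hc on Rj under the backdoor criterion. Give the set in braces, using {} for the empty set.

{Kh}

Variables eligible for adjustment (non-descendants of Hc, excluding Hc and Rj): {Cb, Kh}.
Backdoor paths from Hc to Rj:
  P1: Hc <- Kh -> Jg -> Zg <- Eq -> Rj
  P2: Hc <- Kh -> Jg -> Zg -> Rj
  P3: Hc <- Kh -> Jg -> Rj
  P4: Hc <- Kh -> Zg <- Eq -> Rj
  P5: Hc <- Kh -> Zg <- Jg -> Rj
  P6: Hc <- Kh -> Zg -> Rj
  P7: Hc <- Kh -> Rj
The empty set is not sufficient: P2 (Hc <- Kh -> Jg -> Zg -> Rj) has no collider blocking it and no conditioned non-collider, so it is open.
Try {Kh}:
  P1: blocked at fork node Kh ∈ conditioning set.
  P2: blocked at fork node Kh ∈ conditioning set.
  P3: blocked at fork node Kh ∈ conditioning set.
  P4: blocked at fork node Kh ∈ conditioning set.
  P5: blocked at fork node Kh ∈ conditioning set.
  P6: blocked at fork node Kh ∈ conditioning set.
  P7: blocked at fork node Kh ∈ conditioning set.
{Kh} contains no descendant of Hc and blocks every backdoor path.
No other singleton works — e.g. {Cb} leaves P2 open — so {Kh} is the unique smallest valid adjustment set.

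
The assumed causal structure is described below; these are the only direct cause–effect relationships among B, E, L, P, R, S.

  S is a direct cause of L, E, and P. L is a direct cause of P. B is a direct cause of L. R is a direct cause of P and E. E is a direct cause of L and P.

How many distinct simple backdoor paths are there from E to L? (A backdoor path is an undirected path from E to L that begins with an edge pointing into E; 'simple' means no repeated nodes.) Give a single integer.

4

A backdoor path from E to L is any simple undirected path whose first edge points into E (i.e. leaves E via a parent).
Parents of E: {R, S}.
Enumerating:
  P1: E <- R -> P <- S -> L
  P2: E <- R -> P <- L
  P3: E <- S -> L
  P4: E <- S -> P <- L
That exhausts the simple backdoor paths. Count: 4.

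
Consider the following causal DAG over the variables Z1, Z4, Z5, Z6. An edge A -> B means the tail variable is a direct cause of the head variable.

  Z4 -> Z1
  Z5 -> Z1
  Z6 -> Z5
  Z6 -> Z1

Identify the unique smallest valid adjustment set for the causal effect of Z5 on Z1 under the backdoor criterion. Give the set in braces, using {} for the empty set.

{Z6}

Variables eligible for adjustment (non-descendants of Z5, excluding Z5 and Z1): {Z4, Z6}.
Backdoor paths from Z5 to Z1:
  P1: Z5 <- Z6 -> Z1
The empty set is not sufficient: P1 (Z5 <- Z6 -> Z1) has no collider blocking it and no conditioned non-collider, so it is open.
Try {Z6}:
  P1: blocked at fork node Z6 ∈ conditioning set.
{Z6} contains no descendant of Z5 and blocks every backdoor path.
No other singleton works — e.g. {Z4} leaves P1 open — so {Z6} is the unique smallest valid adjustment set.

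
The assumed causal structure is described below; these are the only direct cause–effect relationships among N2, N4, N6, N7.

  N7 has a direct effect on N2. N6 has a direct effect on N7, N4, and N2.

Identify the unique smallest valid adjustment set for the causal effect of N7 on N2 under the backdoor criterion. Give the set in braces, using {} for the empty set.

{N6}

Variables eligible for adjustment (non-descendants of N7, excluding N7 and N2): {N4, N6}.
Backdoor paths from N7 to N2:
  P1: N7 <- N6 -> N2
The empty set is not sufficient: P1 (N7 <- N6 -> N2) has no collider blocking it and no conditioned non-collider, so it is open.
Try {N6}:
  P1: blocked at fork node N6 ∈ conditioning set.
{N6} contains no descendant of N7 and blocks every backdoor path.
No other singleton works — e.g. {N4} leaves P1 open — so {N6} is the unique smallest valid adjustment set.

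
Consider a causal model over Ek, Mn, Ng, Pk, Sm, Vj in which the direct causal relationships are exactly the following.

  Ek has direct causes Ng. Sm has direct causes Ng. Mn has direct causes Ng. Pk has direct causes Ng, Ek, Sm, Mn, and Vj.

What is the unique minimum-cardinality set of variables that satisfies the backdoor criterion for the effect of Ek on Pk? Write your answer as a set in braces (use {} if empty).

{Ng}

Variables eligible for adjustment (non-descendants of Ek, excluding Ek and Pk): {Mn, Ng, Sm, Vj}.
Backdoor paths from Ek to Pk:
  P1: Ek <- Ng -> Sm -> Pk
  P2: Ek <- Ng -> Mn -> Pk
  P3: Ek <- Ng -> Pk
The empty set is not sufficient: P1 (Ek <- Ng -> Sm -> Pk) has no collider blocking it and no conditioned non-collider, so it is open.
Try {Ng}:
  P1: blocked at fork node Ng ∈ conditioning set.
  P2: blocked at fork node Ng ∈ conditioning set.
  P3: blocked at fork node Ng ∈ conditioning set.
{Ng} contains no descendant of Ek and blocks every backdoor path.
No other singleton works — e.g. {Vj} leaves P1 open — so {Ng} is the unique smallest valid adjustment set.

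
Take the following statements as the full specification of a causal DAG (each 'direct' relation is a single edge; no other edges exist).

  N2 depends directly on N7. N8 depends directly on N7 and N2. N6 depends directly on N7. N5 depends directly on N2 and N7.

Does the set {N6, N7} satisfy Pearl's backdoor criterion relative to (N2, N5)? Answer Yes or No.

Backdoor paths from N2 to N5 (paths whose first edge points into N2):
  P1: N2 <- N7 -> N5
Condition 1 (no descendant of N2 in the set): holds — descendants of N2 are {N5, N8}; none are in {N6, N7}.
Condition 2 (every backdoor path blocked by {N6, N7}):
  P1: blocked at fork node N7 ∈ conditioning set.
{N6, N7} satisfies the backdoor criterion.

Yes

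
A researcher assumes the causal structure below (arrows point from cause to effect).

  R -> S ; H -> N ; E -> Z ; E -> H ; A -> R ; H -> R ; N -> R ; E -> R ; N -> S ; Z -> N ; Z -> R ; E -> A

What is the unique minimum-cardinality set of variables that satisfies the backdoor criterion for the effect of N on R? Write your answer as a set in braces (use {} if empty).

Variables eligible for adjustment (non-descendants of N, excluding N and R): {A, E, H, Z}.
Backdoor paths from N to R:
  P1: N <- Z <- E -> H -> R
  P2: N <- Z <- E -> A -> R
  P3: N <- Z <- E -> R
  P4: N <- Z -> R
  P5: N <- H <- E -> Z -> R
  P6: N <- H <- E -> A -> R
  P7: N <- H <- E -> R
  P8: N <- H -> R
The empty set is not sufficient: P1 (N <- Z <- E -> H -> R) has no collider blocking it and no conditioned non-collider, so it is open.
Try {H, Z}:
  P1: blocked at chain node Z ∈ conditioning set.
  P2: blocked at chain node Z ∈ conditioning set.
  P3: blocked at chain node Z ∈ conditioning set.
  P4: blocked at fork node Z ∈ conditioning set.
  P5: blocked at chain node H ∈ conditioning set.
  P6: blocked at chain node H ∈ conditioning set.
  P7: blocked at chain node H ∈ conditioning set.
  P8: blocked at fork node H ∈ conditioning set.
{H, Z} contains no descendant of N and blocks every backdoor path.
Every element of {H, Z} is needed (dropping H leaves P6 open; dropping Z leaves P2 open), so no proper subset is valid.
Among all size-2 subsets of the eligible variables, only {H, Z} blocks every backdoor path, so it is the unique smallest valid adjustment set.

{H, Z}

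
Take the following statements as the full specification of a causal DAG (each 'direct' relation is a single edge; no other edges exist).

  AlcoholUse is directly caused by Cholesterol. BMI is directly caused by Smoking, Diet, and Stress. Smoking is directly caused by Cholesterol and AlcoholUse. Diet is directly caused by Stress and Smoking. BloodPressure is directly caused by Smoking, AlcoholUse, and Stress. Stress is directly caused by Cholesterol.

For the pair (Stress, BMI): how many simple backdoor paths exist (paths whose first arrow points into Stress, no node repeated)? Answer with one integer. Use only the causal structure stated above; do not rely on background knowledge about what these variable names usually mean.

A backdoor path from Stress to BMI is any simple undirected path whose first edge points into Stress (i.e. leaves Stress via a parent).
Parents of Stress: {Cholesterol}.
Enumerating:
  P1: Stress <- Cholesterol -> AlcoholUse -> Smoking -> Diet -> BMI
  P2: Stress <- Cholesterol -> AlcoholUse -> Smoking -> BMI
  P3: Stress <- Cholesterol -> AlcoholUse -> BloodPressure <- Smoking -> Diet -> BMI
  P4: Stress <- Cholesterol -> AlcoholUse -> BloodPressure <- Smoking -> BMI
  P5: Stress <- Cholesterol -> Smoking -> Diet -> BMI
  P6: Stress <- Cholesterol -> Smoking -> BMI
That exhausts the simple backdoor paths. Count: 6.

6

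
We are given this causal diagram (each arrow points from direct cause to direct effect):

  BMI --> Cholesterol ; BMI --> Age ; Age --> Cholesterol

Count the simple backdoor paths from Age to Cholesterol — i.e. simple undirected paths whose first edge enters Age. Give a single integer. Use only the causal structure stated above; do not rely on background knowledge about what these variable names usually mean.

A backdoor path from Age to Cholesterol is any simple undirected path whose first edge points into Age (i.e. leaves Age via a parent).
Parents of Age: {BMI}.
Enumerating:
  P1: Age <- BMI -> Cholesterol
That exhausts the simple backdoor paths. Count: 1.

1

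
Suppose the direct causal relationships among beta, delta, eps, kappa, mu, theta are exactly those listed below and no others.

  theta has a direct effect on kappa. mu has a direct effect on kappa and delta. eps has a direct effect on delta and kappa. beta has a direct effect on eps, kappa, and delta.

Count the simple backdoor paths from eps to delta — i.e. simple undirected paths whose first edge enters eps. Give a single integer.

A backdoor path from eps to delta is any simple undirected path whose first edge points into eps (i.e. leaves eps via a parent).
Parents of eps: {beta}.
Enumerating:
  P1: eps <- beta -> kappa <- mu -> delta
  P2: eps <- beta -> delta
That exhausts the simple backdoor paths. Count: 2.

2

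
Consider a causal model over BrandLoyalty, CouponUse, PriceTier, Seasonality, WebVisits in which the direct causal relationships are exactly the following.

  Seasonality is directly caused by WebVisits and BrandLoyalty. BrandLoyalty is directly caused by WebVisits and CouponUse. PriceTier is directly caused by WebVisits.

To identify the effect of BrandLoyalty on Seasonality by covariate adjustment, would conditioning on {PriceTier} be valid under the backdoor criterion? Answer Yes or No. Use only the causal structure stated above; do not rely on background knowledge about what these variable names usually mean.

No

Backdoor paths from BrandLoyalty to Seasonality (paths whose first edge points into BrandLoyalty):
  P1: BrandLoyalty <- WebVisits -> Seasonality
Condition 1 (no descendant of BrandLoyalty in the set): holds — descendants of BrandLoyalty are {Seasonality}; none are in {PriceTier}.
Condition 2 (every backdoor path blocked by {PriceTier}):
  P1: open — no interior node is in the conditioning set.
{PriceTier} does not satisfy the backdoor criterion.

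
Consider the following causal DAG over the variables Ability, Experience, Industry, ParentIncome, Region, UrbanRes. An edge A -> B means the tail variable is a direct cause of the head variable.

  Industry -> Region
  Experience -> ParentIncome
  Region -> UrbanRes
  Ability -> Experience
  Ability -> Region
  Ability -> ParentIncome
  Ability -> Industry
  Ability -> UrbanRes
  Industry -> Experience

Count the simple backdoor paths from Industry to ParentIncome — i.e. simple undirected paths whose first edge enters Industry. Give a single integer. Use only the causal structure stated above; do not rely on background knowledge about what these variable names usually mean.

A backdoor path from Industry to ParentIncome is any simple undirected path whose first edge points into Industry (i.e. leaves Industry via a parent).
Parents of Industry: {Ability}.
Enumerating:
  P1: Industry <- Ability -> Experience -> ParentIncome
  P2: Industry <- Ability -> ParentIncome
That exhausts the simple backdoor paths. Count: 2.

2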